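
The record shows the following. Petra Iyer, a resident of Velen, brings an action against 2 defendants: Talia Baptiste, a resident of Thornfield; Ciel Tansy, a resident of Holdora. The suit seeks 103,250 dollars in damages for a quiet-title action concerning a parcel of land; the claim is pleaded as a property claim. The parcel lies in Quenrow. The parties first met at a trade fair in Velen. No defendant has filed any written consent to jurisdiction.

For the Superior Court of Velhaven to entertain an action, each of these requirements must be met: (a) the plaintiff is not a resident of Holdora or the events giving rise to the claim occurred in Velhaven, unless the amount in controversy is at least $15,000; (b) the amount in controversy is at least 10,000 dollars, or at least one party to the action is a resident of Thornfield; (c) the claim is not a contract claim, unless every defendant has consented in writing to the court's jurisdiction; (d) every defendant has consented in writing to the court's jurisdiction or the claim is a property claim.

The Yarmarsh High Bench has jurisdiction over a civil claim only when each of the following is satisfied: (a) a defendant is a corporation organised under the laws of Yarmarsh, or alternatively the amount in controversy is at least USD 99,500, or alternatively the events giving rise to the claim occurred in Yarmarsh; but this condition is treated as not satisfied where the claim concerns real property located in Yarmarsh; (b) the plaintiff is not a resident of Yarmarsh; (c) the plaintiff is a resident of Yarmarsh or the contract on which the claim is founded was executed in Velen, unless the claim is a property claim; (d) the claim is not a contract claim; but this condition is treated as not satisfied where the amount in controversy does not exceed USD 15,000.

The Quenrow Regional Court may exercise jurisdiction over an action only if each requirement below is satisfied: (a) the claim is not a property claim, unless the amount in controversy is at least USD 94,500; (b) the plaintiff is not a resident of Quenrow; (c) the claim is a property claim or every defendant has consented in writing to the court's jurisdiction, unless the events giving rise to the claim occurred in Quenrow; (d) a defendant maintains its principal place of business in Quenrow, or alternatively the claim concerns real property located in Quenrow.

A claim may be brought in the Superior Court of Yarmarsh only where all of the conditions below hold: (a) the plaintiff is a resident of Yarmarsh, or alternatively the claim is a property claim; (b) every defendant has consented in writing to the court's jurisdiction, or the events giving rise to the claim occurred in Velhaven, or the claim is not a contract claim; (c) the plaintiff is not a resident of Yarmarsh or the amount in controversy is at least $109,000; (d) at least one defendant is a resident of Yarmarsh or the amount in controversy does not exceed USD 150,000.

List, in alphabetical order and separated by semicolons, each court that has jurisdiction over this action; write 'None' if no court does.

The Superior Court of Velhaven:
  (a) The plaintiff resides in Velen, which is not Holdora, which satisfies one of the alternatives. Met.
  (b) The amount in controversy is $103,250, which meets the $10,000 floor — that alternative is enough. Condition met.
  (c) The claim is a property claim, not a contract claim. Condition met.
  (d) The claim is a property claim — that alternative is enough. Met.
  → Jurisdiction lies.
The Yarmarsh High Bench:
  (a) The amount in controversy is USD 103,250, which meets the $99,500 floor, which satisfies one of the alternatives. And the carve-out is inapplicable — the property lies in Quenrow, not Yarmarsh. Condition met.
  (b) The plaintiff resides in Velen, which is not Yarmarsh. Satisfied.
  (c) The plaintiff resides in Velen, not Yarmarsh; no contract (and hence no place of execution) is alleged — every alternative fails. But the claim is a property claim, and the 'unless' clause therefore excuses the requirement. Condition met.
  (d) The claim is a property claim, not a contract claim. And the carve-out is inapplicable — the amount in controversy is 103,250 dollars, above the $15,000 ceiling. Satisfied.
  → Jurisdiction lies.
The Quenrow Regional Court:
  (a) The claim is a property claim. The proviso rescues it, though: the amount in controversy is USD 103,250, which meets the $94,500 floor. Met.
  (b) The plaintiff resides in Velen, which is not Quenrow. Met.
  (c) The claim is a property claim, so this disjunct is met. Condition met.
  (d) The property lies in Quenrow, which satisfies one of the alternatives. Met.
  → The court has jurisdiction.
The Superior Court of Yarmarsh:
  (a) The claim is a property claim, so one alternative holds. Met.
  (b) The claim is a property claim, not a contract claim, so one alternative holds. Condition met.
  (c) The plaintiff resides in Velen, which is not Yarmarsh, so this disjunct is met. Satisfied.
  (d) The amount in controversy is $103,250, within the 150,000 dollars ceiling — that alternative is enough. Met.
  → All conditions met; jurisdiction exists.

the Quenrow Regional Court; the Superior Court of Velhaven; the Superior Court of Yarmarsh; the Yarmarsh High Bench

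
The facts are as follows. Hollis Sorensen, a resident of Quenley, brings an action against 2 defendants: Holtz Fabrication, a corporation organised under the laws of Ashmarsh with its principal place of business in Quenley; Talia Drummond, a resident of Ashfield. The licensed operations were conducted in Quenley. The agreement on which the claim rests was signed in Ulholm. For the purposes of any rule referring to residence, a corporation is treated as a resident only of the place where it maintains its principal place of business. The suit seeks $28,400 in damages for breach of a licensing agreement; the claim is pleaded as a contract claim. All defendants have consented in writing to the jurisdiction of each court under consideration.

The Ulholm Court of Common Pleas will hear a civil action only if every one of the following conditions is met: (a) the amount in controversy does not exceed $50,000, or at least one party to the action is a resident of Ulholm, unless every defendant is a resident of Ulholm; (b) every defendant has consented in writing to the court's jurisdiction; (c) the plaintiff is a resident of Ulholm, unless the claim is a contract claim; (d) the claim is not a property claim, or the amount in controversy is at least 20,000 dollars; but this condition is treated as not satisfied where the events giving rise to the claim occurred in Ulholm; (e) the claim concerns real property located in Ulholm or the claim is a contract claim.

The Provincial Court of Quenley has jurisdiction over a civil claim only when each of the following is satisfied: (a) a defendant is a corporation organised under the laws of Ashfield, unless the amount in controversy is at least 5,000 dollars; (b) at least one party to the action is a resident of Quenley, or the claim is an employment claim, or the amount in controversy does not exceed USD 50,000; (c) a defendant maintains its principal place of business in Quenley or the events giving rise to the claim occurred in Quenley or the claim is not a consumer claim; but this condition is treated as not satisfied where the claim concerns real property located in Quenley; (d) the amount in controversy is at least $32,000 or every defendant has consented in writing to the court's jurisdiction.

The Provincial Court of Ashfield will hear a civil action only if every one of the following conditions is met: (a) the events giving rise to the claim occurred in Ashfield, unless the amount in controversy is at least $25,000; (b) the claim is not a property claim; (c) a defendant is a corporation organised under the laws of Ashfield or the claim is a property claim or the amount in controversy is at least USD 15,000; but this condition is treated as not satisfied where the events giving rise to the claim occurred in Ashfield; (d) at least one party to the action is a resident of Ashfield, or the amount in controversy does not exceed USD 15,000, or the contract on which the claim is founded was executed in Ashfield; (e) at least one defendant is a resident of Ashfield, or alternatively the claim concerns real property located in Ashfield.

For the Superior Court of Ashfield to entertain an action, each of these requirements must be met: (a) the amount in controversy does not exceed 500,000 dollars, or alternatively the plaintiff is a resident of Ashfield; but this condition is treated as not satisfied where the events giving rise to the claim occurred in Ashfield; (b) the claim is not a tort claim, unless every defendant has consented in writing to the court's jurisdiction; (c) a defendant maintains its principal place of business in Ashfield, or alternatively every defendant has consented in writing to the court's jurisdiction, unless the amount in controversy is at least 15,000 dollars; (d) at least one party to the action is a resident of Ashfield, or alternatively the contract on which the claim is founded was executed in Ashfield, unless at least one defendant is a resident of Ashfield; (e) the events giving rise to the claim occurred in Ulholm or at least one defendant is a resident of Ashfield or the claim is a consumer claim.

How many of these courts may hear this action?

The Ulholm Court of Common Pleas:
  (a) The amount in controversy is 28,400 dollars, within the 50,000 dollars ceiling, which satisfies one of the alternatives. Satisfied.
  (b) Every defendant has filed written consent. Condition met.
  (c) The plaintiff resides in Quenley, not Ulholm. The proviso rescues it, though: the claim is a contract claim. Condition met.
  (d) The claim is a contract claim, not a property claim, so this disjunct is met. The carve-out does not apply: the operative events occurred in Quenley, not Ulholm. Satisfied.
  (e) The claim is a contract claim, so one alternative holds. Satisfied.
  → All conditions met; jurisdiction exists.
The Provincial Court of Quenley:
  (a) The corporate defendant(s) are organised in Ashmarsh, not Ashfield. The proviso rescues it, though: the amount in controversy is 28,400 dollars, which meets the $5,000 floor. Satisfied.
  (b) Hollis Sorensen resides in Quenley — that alternative is enough. Condition met.
  (c) Holtz Fabrication has its principal place of business in Quenley, so one alternative holds. And the carve-out is inapplicable — the claim does not concern real property. Met.
  (d) Every defendant has filed written consent, which satisfies one of the alternatives. Satisfied.
  → The court has jurisdiction.
The Provincial Court of Ashfield:
  (a) The operative events occurred in Quenley, not Ashfield. However, the amount in controversy is $28,400, which meets the USD 25,000 floor, so the 'unless' proviso supplies this condition. Satisfied.
  (b) The claim is a contract claim, not a property claim. Satisfied.
  (c) The amount in controversy is USD 28,400, which meets the $15,000 floor, which satisfies one of the alternatives. The exception is not triggered, since the operative events occurred in Quenley, not Ashfield. Satisfied.
  (d) Talia Drummond resides in Ashfield, which satisfies one of the alternatives. Met.
  (e) Talia Drummond resides in Ashfield, so one alternative holds. Satisfied.
  → Every requirement is satisfied — jurisdiction.
The Superior Court of Ashfield:
  (a) The amount in controversy is $28,400, within the USD 500,000 ceiling, so one alternative holds. And the carve-out is inapplicable — the operative events occurred in Quenley, not Ashfield. Condition met.
  (b) The claim is a contract claim, not a tort claim. Condition met.
  (c) Every defendant has filed written consent, so this disjunct is met. Satisfied.
  (d) Talia Drummond resides in Ashfield, which satisfies one of the alternatives. Met.
  (e) Talia Drummond resides in Ashfield, so one alternative holds. Met.
  → Jurisdiction lies.
Courts with jurisdiction: the Ulholm Court of Common Pleas, the Provincial Court of Quenley, the Provincial Court of Ashfield, the Superior Court of Ashfield — 4 in total.

4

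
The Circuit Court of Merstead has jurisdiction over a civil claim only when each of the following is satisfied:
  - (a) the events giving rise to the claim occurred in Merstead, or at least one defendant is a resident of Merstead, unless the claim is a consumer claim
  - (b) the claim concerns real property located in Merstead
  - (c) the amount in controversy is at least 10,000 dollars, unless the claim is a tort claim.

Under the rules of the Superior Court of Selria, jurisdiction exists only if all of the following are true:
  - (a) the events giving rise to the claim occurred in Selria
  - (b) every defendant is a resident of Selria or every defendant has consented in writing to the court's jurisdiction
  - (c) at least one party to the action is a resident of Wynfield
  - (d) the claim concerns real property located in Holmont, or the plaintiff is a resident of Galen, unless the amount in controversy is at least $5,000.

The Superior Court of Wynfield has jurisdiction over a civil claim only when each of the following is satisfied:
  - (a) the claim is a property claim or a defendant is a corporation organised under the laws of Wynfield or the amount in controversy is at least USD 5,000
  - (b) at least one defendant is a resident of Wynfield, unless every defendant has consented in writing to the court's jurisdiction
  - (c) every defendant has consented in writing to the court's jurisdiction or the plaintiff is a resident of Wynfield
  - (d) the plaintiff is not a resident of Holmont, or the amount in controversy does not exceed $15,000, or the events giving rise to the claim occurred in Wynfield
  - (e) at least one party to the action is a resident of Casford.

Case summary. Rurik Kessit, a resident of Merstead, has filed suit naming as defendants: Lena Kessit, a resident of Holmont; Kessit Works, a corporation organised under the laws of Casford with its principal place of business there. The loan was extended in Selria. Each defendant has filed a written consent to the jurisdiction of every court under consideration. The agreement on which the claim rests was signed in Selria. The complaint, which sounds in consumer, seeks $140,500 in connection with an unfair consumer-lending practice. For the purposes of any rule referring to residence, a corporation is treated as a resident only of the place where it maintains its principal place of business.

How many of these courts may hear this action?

1

The Circuit Court of Merstead:
  (a) The operative events occurred in Selria, not Merstead; no defendant resides in Merstead (they reside in Holmont, Casford) — every alternative fails. However, the claim is a consumer claim, so the 'unless' proviso supplies this condition. Satisfied.
  (b) The claim does not concern real property. Fails.
  (c) The amount in controversy is $140,500, which meets the USD 10,000 floor. Satisfied.
  → The court lacks jurisdiction.
The Superior Court of Selria:
  (a) The operative events occurred in Selria. Satisfied.
  (b) Every defendant has filed written consent — that alternative is enough. Condition met.
  (c) No party resides in Wynfield. Not satisfied.
  (d) The claim does not concern real property; the plaintiff resides in Merstead, not Galen — no alternative holds. The proviso rescues it, though: the amount in controversy is 140,500 dollars, which meets the 5,000 dollars floor. Condition met.
  → Not every requirement is met — no jurisdiction.
The Superior Court of Wynfield:
  (a) The amount in controversy is 140,500 dollars, which meets the $5,000 floor, so this disjunct is met. Condition met.
  (b) No defendant resides in Wynfield (they reside in Holmont, Casford). The proviso rescues it, though: every defendant has filed written consent. Condition met.
  (c) Every defendant has filed written consent, so one alternative holds. Condition met.
  (d) The plaintiff resides in Merstead, which is not Holmont, so one alternative holds. Condition met.
  (e) Kessit Works resides in Casford. Satisfied.
  → Jurisdiction lies.
Courts with jurisdiction: the Superior Court of Wynfield — 1 in total.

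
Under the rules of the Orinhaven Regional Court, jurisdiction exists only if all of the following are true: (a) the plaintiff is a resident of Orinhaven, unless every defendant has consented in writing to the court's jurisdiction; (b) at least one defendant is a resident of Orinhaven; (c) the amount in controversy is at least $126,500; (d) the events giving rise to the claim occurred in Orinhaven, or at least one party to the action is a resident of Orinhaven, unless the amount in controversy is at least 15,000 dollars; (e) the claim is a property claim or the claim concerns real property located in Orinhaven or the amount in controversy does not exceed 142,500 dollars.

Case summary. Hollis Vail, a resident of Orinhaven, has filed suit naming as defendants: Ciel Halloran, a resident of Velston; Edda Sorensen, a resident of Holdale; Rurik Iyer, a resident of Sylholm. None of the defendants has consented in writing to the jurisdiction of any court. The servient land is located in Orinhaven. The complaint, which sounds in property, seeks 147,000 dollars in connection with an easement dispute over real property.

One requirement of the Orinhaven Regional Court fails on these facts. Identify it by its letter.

The Orinhaven Regional Court:
  (a) The plaintiff resides in Orinhaven. Satisfied.
  (b) No defendant resides in Orinhaven (they reside in Velston, Holdale, Sylholm). Condition not met.
  (c) The amount in controversy is 147,000 dollars, which meets the USD 126,500 floor. Satisfied.
  (d) The operative events occurred in Orinhaven, so one alternative holds. Condition met.
  (e) The claim is a property claim, so this disjunct is met. Met.
Only condition (b) fails.

(b)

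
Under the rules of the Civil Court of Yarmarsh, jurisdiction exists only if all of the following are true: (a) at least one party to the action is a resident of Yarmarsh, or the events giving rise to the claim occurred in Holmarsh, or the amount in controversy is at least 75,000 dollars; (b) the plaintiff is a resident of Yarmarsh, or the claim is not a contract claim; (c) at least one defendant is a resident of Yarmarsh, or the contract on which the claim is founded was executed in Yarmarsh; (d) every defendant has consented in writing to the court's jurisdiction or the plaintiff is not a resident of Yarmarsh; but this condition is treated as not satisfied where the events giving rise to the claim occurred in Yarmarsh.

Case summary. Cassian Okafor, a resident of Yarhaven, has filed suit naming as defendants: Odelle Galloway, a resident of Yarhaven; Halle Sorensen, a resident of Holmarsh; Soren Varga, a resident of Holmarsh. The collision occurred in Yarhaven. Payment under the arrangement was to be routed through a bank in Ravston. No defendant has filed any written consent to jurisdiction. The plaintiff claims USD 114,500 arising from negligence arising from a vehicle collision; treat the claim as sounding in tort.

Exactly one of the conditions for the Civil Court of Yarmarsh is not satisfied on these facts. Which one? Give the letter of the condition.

(c)

The Civil Court of Yarmarsh:
  (a) The amount in controversy is USD 114,500, which meets the 75,000 dollars floor, so this disjunct is met. Condition met.
  (b) The claim is a tort claim, not a contract claim — that alternative is enough. Satisfied.
  (c) No defendant resides in Yarmarsh (they reside in Yarhaven, Holmarsh, Holmarsh); no contract (and hence no place of execution) is alleged — every alternative fails. Not met.
  (d) The plaintiff resides in Yarhaven, which is not Yarmarsh, which satisfies one of the alternatives. The exception is not triggered, since the operative events occurred in Yarhaven, not Yarmarsh. Condition met.
Only condition (c) fails.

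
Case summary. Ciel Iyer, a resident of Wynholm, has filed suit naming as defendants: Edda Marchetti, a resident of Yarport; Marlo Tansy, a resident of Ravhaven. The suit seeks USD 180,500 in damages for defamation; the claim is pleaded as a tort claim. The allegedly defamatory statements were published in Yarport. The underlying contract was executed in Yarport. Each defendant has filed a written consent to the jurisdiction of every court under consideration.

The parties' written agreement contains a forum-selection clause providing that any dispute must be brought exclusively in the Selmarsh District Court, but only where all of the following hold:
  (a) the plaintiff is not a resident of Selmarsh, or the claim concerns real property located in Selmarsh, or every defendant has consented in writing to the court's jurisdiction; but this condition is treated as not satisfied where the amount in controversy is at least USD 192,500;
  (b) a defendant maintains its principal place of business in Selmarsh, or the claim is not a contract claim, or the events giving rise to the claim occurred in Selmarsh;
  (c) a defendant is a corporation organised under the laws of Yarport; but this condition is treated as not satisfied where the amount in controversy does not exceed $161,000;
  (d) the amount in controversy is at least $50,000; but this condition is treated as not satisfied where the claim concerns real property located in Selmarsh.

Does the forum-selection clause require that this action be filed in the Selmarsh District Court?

No

The Selmarsh District Court:
  (a) The plaintiff resides in Wynholm, which is not Selmarsh, which satisfies one of the alternatives. The carve-out does not apply: the amount in controversy is USD 180,500, below the 192,500 dollars floor. Condition met.
  (b) The claim is a tort claim, not a contract claim, which satisfies one of the alternatives. Satisfied.
  (c) No defendant is a corporation. Not met.
  (d) The amount in controversy is USD 180,500, which meets the $50,000 floor. The exception is not triggered, since the claim does not concern real property. Satisfied.
  → The clause does not apply.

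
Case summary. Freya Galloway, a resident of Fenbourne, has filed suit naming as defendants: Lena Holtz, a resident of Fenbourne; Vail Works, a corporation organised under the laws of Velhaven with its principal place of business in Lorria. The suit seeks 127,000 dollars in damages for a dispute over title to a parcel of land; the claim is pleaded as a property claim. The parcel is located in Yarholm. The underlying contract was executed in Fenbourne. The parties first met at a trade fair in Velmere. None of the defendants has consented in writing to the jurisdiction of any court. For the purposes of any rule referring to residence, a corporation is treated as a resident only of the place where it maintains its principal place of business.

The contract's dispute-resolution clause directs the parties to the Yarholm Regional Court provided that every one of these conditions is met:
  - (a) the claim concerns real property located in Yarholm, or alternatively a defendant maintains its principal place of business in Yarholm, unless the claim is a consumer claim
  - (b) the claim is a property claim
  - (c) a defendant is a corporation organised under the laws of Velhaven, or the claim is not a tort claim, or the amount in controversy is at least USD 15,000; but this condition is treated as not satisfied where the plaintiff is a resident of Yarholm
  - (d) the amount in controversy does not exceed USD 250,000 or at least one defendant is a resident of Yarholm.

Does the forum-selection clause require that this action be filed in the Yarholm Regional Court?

Yes

The Yarholm Regional Court:
  (a) The property lies in Yarholm, which satisfies one of the alternatives. Condition met.
  (b) The claim is a property claim. Satisfied.
  (c) Vail Works is organised under the laws of Velhaven, which satisfies one of the alternatives. The carve-out does not apply: the plaintiff resides in Fenbourne, not Yarholm. Condition met.
  (d) The amount in controversy is 127,000 dollars, within the 250,000 dollars ceiling, which satisfies one of the alternatives. Satisfied.
  → Forum clause is triggered.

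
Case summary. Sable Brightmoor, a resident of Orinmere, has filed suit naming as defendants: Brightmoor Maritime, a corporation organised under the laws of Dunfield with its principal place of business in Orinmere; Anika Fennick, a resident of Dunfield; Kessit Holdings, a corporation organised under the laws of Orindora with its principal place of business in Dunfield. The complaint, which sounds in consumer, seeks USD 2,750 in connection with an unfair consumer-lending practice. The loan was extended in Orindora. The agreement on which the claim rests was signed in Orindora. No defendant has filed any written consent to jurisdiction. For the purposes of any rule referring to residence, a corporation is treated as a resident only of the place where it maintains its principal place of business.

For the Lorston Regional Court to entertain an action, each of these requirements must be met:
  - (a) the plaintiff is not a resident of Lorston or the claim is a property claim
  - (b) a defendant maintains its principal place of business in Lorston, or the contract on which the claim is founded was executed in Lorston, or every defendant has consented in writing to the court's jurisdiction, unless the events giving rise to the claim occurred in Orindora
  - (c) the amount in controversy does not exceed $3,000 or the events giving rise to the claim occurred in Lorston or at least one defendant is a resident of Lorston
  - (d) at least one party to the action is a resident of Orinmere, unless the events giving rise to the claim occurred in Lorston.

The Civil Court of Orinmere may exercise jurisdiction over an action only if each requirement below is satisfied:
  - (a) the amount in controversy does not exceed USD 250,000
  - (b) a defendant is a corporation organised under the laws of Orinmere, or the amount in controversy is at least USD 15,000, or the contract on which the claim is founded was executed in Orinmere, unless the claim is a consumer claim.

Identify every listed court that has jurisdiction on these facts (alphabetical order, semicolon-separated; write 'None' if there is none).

the Civil Court of Orinmere; the Lorston Regional Court

The Lorston Regional Court:
  (a) The plaintiff resides in Orinmere, which is not Lorston — that alternative is enough. Met.
  (b) The corporate defendant(s) have their principal place of business in Dunfield, Orinmere, not Lorston; the contract was executed in Orindora, not Lorston; no such written consent has been filed — none of the alternatives is met. The proviso rescues it, though: the operative events occurred in Orindora. Met.
  (c) The amount in controversy is $2,750, within the $3,000 ceiling, so one alternative holds. Satisfied.
  (d) Sable Brightmoor resides in Orinmere. Satisfied.
  → All conditions met; jurisdiction exists.
The Civil Court of Orinmere:
  (a) The amount in controversy is USD 2,750, within the USD 250,000 ceiling. Met.
  (b) The corporate defendant(s) are organised in Dunfield, Orindora, not Orinmere; the amount in controversy is USD 2,750, below the $15,000 floor; the contract was executed in Orindora, not Orinmere — every alternative fails. The proviso rescues it, though: the claim is a consumer claim. Satisfied.
  → Jurisdiction lies.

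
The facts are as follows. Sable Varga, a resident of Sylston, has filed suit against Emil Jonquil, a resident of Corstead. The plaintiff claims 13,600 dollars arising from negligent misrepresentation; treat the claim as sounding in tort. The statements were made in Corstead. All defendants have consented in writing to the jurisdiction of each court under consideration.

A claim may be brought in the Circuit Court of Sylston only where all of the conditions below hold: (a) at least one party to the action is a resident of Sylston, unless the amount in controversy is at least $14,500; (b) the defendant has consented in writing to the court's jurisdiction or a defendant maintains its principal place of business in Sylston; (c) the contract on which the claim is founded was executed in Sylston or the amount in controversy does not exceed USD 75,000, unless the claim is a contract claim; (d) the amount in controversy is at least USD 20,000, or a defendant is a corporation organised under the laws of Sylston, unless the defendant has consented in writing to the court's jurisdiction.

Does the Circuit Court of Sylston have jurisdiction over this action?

Yes

The Circuit Court of Sylston:
  (a) Sable Varga resides in Sylston. Satisfied.
  (b) Every defendant has filed written consent, which satisfies one of the alternatives. Met.
  (c) The amount in controversy is USD 13,600, within the USD 75,000 ceiling, so one alternative holds. Satisfied.
  (d) The amount in controversy is USD 13,600, below the $20,000 floor; no defendant is a corporation — no alternative holds. The proviso rescues it, though: every defendant has filed written consent. Condition met.
  → Jurisdiction lies.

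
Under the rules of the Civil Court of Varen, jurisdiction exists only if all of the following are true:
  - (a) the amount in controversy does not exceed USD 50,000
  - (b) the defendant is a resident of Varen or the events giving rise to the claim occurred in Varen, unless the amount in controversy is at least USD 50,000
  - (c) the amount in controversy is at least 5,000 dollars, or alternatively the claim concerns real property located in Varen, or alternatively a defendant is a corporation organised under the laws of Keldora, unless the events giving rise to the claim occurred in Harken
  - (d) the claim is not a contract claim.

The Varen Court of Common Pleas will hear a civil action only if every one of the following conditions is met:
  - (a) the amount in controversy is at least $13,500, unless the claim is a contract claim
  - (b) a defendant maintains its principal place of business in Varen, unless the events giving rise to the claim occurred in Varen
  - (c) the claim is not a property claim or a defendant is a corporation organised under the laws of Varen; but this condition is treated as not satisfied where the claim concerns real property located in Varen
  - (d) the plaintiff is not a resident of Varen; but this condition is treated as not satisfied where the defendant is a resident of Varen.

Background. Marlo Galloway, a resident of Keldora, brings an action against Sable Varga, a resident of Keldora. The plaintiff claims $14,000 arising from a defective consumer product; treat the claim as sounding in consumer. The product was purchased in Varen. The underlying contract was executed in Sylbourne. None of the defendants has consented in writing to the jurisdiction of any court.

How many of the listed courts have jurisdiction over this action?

2

The Civil Court of Varen:
  (a) The amount in controversy is USD 14,000, within the $50,000 ceiling. Met.
  (b) The operative events occurred in Varen, so this disjunct is met. Condition met.
  (c) The amount in controversy is $14,000, which meets the 5,000 dollars floor, so one alternative holds. Condition met.
  (d) The claim is a consumer claim, not a contract claim. Condition met.
  → The court has jurisdiction.
The Varen Court of Common Pleas:
  (a) The amount in controversy is $14,000, which meets the 13,500 dollars floor. Met.
  (b) No defendant is a corporation. However, the operative events occurred in Varen, so the 'unless' proviso supplies this condition. Condition met.
  (c) The claim is a consumer claim, not a property claim, which satisfies one of the alternatives. The carve-out does not apply: the claim does not concern real property. Satisfied.
  (d) The plaintiff resides in Keldora, which is not Varen. The carve-out does not apply: the defendant resides in Keldora, not Varen. Met.
  → Every requirement is satisfied — jurisdiction.
Courts with jurisdiction: the Civil Court of Varen, the Varen Court of Common Pleas — 2 in total.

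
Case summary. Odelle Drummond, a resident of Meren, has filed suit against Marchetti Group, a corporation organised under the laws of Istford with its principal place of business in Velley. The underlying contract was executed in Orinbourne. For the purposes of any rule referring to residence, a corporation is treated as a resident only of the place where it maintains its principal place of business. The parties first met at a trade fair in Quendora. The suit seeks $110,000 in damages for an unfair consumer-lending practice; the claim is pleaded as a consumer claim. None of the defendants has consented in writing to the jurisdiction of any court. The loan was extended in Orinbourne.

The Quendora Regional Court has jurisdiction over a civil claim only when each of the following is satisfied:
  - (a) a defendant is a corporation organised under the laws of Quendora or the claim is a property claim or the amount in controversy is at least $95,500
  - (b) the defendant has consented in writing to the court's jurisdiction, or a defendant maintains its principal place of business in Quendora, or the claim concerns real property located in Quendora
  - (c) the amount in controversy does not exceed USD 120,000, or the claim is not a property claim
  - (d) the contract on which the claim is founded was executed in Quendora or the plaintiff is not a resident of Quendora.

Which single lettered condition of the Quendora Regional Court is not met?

The Quendora Regional Court:
  (a) The amount in controversy is 110,000 dollars, which meets the $95,500 floor, so one alternative holds. Condition met.
  (b) No such written consent has been filed; the corporate defendant(s) have their principal place of business in Velley, not Quendora; the claim does not concern real property — no alternative holds. Not met.
  (c) The amount in controversy is $110,000, within the 120,000 dollars ceiling, so one alternative holds. Met.
  (d) The plaintiff resides in Meren, which is not Quendora, so one alternative holds. Met.
Only condition (b) fails.

(b)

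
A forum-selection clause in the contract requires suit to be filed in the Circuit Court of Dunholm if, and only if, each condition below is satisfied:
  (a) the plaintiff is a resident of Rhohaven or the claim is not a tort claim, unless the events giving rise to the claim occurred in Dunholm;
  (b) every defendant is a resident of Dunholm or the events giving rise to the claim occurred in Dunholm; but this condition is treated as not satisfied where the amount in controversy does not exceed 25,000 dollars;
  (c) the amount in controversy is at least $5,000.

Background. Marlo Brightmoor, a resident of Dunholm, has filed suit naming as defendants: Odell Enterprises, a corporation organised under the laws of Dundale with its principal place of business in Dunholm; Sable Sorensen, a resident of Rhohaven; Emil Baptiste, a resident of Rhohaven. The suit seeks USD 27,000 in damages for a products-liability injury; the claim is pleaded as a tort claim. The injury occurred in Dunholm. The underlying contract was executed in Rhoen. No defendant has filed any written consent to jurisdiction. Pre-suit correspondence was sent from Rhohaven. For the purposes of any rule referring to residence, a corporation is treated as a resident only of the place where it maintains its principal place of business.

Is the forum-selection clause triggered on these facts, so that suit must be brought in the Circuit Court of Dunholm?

Yes

The Circuit Court of Dunholm:
  (a) The plaintiff resides in Dunholm, not Rhohaven; the claim is a tort claim — none of the alternatives is met. But the operative events occurred in Dunholm, and the 'unless' clause therefore excuses the requirement. Condition met.
  (b) The operative events occurred in Dunholm, which satisfies one of the alternatives. And the carve-out is inapplicable — the amount in controversy is $27,000, above the $25,000 ceiling. Satisfied.
  (c) The amount in controversy is $27,000, which meets the 5,000 dollars floor. Condition met.
  → The clause applies.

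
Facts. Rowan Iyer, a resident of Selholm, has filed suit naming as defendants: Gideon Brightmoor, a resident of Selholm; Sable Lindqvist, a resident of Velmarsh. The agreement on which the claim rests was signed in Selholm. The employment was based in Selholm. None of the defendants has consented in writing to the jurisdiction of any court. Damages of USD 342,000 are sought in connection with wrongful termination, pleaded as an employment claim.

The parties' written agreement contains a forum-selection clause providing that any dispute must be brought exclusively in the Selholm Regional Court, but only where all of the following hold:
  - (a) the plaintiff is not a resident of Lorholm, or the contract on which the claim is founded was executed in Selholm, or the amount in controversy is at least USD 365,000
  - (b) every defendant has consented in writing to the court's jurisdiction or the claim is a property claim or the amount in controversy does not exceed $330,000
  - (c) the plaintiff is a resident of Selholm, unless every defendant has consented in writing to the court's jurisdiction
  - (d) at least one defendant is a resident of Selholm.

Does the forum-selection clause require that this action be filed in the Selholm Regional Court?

No

The Selholm Regional Court:
  (a) The plaintiff resides in Selholm, which is not Lorholm, so this disjunct is met. Satisfied.
  (b) No such written consent has been filed; the claim is an employment claim, not a property claim; the amount in controversy is USD 342,000, above the $330,000 ceiling — no alternative holds. Not met.
  (c) The plaintiff resides in Selholm. Satisfied.
  (d) Gideon Brightmoor resides in Selholm. Met.
  → The clause does not apply.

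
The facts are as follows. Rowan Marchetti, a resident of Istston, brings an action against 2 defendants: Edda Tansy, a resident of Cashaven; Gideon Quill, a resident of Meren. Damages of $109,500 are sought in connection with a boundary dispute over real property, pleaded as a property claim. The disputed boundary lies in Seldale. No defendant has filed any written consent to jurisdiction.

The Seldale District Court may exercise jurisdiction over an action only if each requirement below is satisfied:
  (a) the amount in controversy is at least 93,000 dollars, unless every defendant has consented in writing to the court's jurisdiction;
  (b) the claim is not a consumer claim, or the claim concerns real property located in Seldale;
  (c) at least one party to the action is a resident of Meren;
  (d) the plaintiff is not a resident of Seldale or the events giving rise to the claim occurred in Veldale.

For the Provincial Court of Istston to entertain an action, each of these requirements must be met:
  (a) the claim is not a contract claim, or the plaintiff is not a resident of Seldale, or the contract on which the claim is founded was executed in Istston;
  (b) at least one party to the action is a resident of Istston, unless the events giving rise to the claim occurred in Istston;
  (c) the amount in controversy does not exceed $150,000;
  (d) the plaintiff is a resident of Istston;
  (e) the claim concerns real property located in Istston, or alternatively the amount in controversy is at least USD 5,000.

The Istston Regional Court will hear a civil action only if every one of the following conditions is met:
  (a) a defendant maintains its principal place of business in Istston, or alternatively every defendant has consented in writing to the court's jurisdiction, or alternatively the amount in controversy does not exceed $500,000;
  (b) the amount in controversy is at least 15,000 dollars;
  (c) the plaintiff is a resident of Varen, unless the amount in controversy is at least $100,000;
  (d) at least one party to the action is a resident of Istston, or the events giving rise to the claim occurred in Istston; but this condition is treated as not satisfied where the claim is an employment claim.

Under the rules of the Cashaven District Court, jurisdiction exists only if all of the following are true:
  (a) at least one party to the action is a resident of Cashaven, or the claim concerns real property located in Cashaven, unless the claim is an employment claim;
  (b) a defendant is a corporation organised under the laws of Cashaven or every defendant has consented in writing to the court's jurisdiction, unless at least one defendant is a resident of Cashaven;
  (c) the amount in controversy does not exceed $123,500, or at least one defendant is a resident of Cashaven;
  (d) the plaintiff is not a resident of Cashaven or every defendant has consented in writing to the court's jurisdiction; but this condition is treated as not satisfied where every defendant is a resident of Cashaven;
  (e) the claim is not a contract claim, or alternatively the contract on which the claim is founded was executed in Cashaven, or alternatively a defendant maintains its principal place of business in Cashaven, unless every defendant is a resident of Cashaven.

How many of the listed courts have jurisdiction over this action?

The Seldale District Court:
  (a) The amount in controversy is USD 109,500, which meets the 93,000 dollars floor. Condition met.
  (b) The claim is a property claim, not a consumer claim, so one alternative holds. Satisfied.
  (c) Gideon Quill resides in Meren. Met.
  (d) The plaintiff resides in Istston, which is not Seldale, which satisfies one of the alternatives. Satisfied.
  → The court has jurisdiction.
The Provincial Court of Istston:
  (a) The claim is a property claim, not a contract claim, so this disjunct is met. Condition met.
  (b) Rowan Marchetti resides in Istston. Satisfied.
  (c) The amount in controversy is $109,500, within the $150,000 ceiling. Met.
  (d) The plaintiff resides in Istston. Condition met.
  (e) The amount in controversy is 109,500 dollars, which meets the USD 5,000 floor, so this disjunct is met. Met.
  → All conditions met; jurisdiction exists.
The Istston Regional Court:
  (a) The amount in controversy is USD 109,500, within the 500,000 dollars ceiling — that alternative is enough. Satisfied.
  (b) The amount in controversy is 109,500 dollars, which meets the 15,000 dollars floor. Satisfied.
  (c) The plaintiff resides in Istston, not Varen. But the amount in controversy is USD 109,500, which meets the USD 100,000 floor, and the 'unless' clause therefore excuses the requirement. Condition met.
  (d) Rowan Marchetti resides in Istston, which satisfies one of the alternatives. The carve-out does not apply: the claim is a property claim, not an employment claim. Met.
  → All conditions met; jurisdiction exists.
The Cashaven District Court:
  (a) Edda Tansy resides in Cashaven, so this disjunct is met. Satisfied.
  (b) No defendant is a corporation; no such written consent has been filed — every alternative fails. However, Edda Tansy resides in Cashaven, so the 'unless' proviso supplies this condition. Satisfied.
  (c) The amount in controversy is 109,500 dollars, within the 123,500 dollars ceiling, which satisfies one of the alternatives. Condition met.
  (d) The plaintiff resides in Istston, which is not Cashaven, so this disjunct is met. The carve-out does not apply: the defendants reside as follows — Edda Tansy in Cashaven, Gideon Quill in Meren — not all in Cashaven. Satisfied.
  (e) The claim is a property claim, not a contract claim, which satisfies one of the alternatives. Met.
  → Jurisdiction lies.
Courts with jurisdiction: the Seldale District Court, the Provincial Court of Istston, the Istston Regional Court, the Cashaven District Court — 4 in total.

4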